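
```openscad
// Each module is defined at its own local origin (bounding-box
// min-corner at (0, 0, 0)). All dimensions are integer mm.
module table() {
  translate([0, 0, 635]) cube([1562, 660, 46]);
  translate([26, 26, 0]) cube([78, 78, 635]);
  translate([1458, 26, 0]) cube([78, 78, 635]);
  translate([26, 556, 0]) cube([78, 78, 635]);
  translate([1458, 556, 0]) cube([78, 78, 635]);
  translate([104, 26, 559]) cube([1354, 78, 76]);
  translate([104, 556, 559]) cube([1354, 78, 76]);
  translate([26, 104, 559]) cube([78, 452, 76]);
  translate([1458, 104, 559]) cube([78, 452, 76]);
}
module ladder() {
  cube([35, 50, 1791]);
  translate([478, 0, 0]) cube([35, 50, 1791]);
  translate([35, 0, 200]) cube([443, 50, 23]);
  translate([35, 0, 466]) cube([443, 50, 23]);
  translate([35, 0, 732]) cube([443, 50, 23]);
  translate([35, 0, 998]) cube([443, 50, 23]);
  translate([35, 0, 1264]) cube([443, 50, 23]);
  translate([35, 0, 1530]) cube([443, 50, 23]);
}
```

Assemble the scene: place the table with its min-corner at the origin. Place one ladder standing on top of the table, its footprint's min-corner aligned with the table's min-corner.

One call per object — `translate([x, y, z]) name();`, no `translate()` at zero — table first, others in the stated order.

table();
translate([0, 0, 681]) ladder();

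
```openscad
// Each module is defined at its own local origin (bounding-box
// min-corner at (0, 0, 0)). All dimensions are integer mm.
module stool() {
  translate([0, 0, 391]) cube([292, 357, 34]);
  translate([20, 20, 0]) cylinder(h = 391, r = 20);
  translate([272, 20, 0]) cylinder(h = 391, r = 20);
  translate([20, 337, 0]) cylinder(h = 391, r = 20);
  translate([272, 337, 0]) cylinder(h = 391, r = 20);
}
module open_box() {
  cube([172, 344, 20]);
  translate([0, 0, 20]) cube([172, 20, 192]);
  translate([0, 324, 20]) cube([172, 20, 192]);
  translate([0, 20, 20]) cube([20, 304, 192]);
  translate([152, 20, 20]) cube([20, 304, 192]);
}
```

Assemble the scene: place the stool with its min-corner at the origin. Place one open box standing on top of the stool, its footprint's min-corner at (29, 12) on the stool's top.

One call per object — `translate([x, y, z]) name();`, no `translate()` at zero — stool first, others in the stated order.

stool();
translate([29, 12, 425]) open_box();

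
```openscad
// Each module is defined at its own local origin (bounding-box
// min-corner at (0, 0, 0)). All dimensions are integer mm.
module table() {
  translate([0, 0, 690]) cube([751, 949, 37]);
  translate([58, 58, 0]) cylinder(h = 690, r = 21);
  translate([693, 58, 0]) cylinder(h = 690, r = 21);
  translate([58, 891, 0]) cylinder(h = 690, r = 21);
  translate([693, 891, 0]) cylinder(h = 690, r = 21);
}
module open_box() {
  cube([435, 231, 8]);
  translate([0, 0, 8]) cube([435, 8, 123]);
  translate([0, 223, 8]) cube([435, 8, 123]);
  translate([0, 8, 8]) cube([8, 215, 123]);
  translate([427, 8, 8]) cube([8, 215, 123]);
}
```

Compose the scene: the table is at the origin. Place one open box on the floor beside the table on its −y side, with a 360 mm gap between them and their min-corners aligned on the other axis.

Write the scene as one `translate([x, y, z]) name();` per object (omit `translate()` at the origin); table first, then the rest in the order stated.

table();
translate([0, -591, 0]) open_box();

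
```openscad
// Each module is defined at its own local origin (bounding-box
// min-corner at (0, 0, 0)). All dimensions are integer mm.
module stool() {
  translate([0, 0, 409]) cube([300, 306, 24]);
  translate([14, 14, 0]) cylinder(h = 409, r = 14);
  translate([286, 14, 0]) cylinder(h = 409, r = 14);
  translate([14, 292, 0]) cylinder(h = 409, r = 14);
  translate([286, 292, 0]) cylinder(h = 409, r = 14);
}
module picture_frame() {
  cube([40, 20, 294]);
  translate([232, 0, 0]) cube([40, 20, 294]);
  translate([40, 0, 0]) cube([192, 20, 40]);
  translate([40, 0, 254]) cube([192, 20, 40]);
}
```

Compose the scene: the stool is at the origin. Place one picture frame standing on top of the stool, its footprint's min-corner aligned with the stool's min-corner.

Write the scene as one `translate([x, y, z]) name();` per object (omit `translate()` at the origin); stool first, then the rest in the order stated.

stool();
translate([0, 0, 433]) picture_frame();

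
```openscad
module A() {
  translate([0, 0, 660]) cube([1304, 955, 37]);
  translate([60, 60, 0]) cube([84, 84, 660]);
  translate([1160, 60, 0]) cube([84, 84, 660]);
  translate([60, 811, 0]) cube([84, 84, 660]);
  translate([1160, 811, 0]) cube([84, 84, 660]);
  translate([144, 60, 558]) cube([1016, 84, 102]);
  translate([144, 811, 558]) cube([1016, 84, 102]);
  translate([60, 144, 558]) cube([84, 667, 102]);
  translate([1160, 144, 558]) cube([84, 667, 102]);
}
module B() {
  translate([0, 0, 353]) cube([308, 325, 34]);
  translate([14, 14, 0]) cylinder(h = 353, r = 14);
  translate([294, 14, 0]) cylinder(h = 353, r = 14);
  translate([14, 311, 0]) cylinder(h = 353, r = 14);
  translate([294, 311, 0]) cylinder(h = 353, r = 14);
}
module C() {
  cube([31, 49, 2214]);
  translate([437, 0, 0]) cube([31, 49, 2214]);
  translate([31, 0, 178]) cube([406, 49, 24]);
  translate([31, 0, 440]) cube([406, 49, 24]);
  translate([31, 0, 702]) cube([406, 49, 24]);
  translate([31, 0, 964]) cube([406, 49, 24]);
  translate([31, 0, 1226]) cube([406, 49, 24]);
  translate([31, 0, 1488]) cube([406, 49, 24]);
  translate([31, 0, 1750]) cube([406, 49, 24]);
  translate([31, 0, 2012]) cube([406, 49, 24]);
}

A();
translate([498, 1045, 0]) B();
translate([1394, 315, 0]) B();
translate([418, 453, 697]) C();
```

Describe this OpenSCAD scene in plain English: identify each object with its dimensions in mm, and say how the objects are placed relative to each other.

A is a table: top 1304 mm (x) × 955 mm (y), 37 mm thick, upper face at z = 697 mm, on four 84×84 mm square legs, each inset 60 mm from the nearest pair of top edges, running from z = 0 to the bottom of the top. Four apron rails, 84 mm thick and 102 mm tall, run between adjacent legs with their top edges flush with the underside of the top and their outer faces flush with the legs' outer faces.

B is a simple wooden stool: a rectangular seat 308 mm (x) by 325 mm (y), 34 mm thick, top face at z = 387 mm, on four round legs, each 28 mm in diameter. The legs rest on z = 0, each leg's axis is inset half a diameter from the nearest pair of seat edges (so the leg's bounding box is flush with the corner).

C is a straight ladder. Two 31×49 mm vertical rails, 2214 mm tall, stand 468 mm apart (outside-to-outside) with their front faces coplanar on the −y side. 8 rungs, each 49 mm deep and 24 mm tall, span between the inner faces of the rails, front faces flush with the rails. The lowest rung's underside is at z = 178 mm and rungs are spaced 262 mm apart (underside to underside).

Two stools sit around the table at the +y, +x sides. The ladder is on top of the table, centred.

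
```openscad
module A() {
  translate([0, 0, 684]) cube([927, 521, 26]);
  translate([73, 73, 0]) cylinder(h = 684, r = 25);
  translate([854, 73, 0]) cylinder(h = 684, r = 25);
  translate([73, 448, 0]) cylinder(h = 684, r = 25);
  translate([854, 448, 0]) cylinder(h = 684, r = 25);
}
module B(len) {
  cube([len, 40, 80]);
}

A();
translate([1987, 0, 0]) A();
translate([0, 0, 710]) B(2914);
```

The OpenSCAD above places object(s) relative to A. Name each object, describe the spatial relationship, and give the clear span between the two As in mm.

Second table starts at x = 1987; first ends at x = 927; clear span = 1987 − 927 = 1060 mm.

A is a table. B is a beam. A beam spans the tops of two tables. The clear span between the two tables is 1060 mm.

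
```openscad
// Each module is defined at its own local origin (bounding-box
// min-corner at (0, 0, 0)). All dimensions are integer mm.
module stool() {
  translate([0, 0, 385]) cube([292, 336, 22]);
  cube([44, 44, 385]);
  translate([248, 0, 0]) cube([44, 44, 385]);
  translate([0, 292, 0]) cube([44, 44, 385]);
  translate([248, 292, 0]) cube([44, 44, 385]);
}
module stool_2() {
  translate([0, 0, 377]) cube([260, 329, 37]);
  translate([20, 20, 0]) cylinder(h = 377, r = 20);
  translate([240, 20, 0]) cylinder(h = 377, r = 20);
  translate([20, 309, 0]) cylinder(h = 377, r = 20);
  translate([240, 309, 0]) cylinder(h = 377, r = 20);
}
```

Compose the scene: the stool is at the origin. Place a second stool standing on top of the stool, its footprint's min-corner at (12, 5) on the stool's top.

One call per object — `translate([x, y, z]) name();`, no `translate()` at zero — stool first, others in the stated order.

stool();
translate([12, 5, 407]) stool_2();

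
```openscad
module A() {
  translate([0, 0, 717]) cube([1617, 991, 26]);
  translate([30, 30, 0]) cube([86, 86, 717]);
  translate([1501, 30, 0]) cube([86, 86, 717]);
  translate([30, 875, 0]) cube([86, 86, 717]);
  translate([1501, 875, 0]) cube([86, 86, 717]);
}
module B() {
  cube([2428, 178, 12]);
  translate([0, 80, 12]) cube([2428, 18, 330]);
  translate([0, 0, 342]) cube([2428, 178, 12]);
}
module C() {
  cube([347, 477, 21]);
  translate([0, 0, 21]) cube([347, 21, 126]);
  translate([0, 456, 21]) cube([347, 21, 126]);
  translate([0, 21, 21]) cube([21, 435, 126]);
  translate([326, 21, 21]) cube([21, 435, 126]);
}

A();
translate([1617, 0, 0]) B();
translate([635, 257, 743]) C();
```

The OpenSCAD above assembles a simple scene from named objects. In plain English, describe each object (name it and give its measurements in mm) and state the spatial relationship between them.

A is a table with a 1617×991 mm rectangular top, 26 mm thick, top surface at z = 743 mm, supported by four 86×86 mm square legs, each inset 30 mm from the nearest pair of top edges, running from the floor.

B is an I-beam lying along x, 2428 mm long. Overall section height 354 mm. Two flanges 178 mm wide (y) and 12 mm thick, one on the floor and one at the top; a web 18 mm thick runs between them, centred on the flange width.

C is an open-topped rectangular box: outside dimensions 347×477×147 mm, with a uniform wall and base thickness of 21 mm. The base is a full 347×477 slab on the floor; four walls sit on top of the base. The front and back walls (the −y and +y sides) span the full width; the two side walls fit between them.

The I-beam is against the table's +x side, with their −y faces flush. The open box is on top of the table, centred.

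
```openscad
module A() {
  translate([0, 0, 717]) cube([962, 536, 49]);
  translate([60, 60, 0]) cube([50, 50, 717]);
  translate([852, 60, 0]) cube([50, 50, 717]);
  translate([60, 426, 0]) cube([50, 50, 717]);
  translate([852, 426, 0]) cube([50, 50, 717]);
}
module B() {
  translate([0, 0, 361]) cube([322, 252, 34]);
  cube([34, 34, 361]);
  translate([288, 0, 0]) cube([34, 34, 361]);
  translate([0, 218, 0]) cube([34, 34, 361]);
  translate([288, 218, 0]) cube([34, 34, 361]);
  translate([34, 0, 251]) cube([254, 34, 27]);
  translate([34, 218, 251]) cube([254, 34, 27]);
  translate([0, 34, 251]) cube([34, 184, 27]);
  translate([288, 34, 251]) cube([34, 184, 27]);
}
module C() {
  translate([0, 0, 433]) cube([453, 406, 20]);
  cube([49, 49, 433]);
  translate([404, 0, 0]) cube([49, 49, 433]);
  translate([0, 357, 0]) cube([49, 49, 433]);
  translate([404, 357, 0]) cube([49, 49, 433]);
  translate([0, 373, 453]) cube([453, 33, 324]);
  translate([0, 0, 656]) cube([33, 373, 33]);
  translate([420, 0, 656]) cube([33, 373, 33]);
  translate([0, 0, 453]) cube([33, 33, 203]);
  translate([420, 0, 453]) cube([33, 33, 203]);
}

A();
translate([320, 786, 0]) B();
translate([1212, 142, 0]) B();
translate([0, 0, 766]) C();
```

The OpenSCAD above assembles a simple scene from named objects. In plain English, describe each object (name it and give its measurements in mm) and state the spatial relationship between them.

A is a table with a 962×536 mm rectangular top, 49 mm thick, top surface at z = 766 mm, supported by four 50×50 mm square legs, each inset 60 mm from the nearest pair of top edges, running from the floor.

B is a four-legged stool. The seat is a 322×252×34 mm slab whose top surface is at z = 395 mm; four square legs, each 34×34 mm in cross-section, run from the floor (z = 0) to the underside of the seat, each flush with a corner of the seat. Four stretchers, 34 mm wide and 27 mm tall, connect adjacent legs with their undersides at z = 251 mm, each running between the inner faces of the legs it joins and aligned with the legs' outer faces on the other axis.

C is a chair: 453×406 mm seat, 20 mm thick, top at z = 453 mm, on four 49 mm square corner legs flush with the seat edges. A 33 mm thick backrest slab spans the full seat width, extending 324 mm above the seat top, its back face flush with the seat's +y edge. Two armrests of 33×33 mm section run along each side from the seat's front edge to the front of the backrest, top faces 236 mm above the seat top and outer faces flush with the seat's x-edges; a 33×33 mm post under the front of each armrest stands on the seat at the front corner.

Two stools sit around the table at the +y, +x sides. The chair is on top of the table.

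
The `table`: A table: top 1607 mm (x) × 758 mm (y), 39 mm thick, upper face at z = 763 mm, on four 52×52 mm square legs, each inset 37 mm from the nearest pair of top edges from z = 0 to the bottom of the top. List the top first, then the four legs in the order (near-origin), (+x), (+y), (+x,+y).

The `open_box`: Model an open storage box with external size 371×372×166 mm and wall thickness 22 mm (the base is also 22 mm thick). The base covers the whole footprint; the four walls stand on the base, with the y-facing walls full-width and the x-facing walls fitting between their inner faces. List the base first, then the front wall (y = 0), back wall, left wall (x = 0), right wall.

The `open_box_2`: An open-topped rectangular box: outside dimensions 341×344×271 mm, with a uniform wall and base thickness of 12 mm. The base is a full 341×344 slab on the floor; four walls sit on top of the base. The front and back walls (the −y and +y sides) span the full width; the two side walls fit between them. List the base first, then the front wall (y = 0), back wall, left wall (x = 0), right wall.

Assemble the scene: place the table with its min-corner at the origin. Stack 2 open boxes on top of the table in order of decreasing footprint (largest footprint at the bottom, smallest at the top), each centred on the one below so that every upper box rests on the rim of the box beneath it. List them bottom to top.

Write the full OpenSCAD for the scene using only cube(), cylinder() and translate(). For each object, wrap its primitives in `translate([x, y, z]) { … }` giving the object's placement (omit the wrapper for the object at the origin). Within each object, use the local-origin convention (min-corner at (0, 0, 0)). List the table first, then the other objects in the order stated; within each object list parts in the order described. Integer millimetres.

translate([0, 0, 724]) cube([1607, 758, 39]);
translate([37, 37, 0]) cube([52, 52, 724]);
translate([1518, 37, 0]) cube([52, 52, 724]);
translate([37, 669, 0]) cube([52, 52, 724]);
translate([1518, 669, 0]) cube([52, 52, 724]);
translate([618, 193, 763]) {
  cube([371, 372, 22]);
  translate([0, 0, 22]) cube([371, 22, 144]);
  translate([0, 350, 22]) cube([371, 22, 144]);
  translate([0, 22, 22]) cube([22, 328, 144]);
  translate([349, 22, 22]) cube([22, 328, 144]);
}
translate([633, 207, 929]) {
  cube([341, 344, 12]);
  translate([0, 0, 12]) cube([341, 12, 259]);
  translate([0, 332, 12]) cube([341, 12, 259]);
  translate([0, 12, 12]) cube([12, 320, 259]);
  translate([329, 12, 12]) cube([12, 320, 259]);
}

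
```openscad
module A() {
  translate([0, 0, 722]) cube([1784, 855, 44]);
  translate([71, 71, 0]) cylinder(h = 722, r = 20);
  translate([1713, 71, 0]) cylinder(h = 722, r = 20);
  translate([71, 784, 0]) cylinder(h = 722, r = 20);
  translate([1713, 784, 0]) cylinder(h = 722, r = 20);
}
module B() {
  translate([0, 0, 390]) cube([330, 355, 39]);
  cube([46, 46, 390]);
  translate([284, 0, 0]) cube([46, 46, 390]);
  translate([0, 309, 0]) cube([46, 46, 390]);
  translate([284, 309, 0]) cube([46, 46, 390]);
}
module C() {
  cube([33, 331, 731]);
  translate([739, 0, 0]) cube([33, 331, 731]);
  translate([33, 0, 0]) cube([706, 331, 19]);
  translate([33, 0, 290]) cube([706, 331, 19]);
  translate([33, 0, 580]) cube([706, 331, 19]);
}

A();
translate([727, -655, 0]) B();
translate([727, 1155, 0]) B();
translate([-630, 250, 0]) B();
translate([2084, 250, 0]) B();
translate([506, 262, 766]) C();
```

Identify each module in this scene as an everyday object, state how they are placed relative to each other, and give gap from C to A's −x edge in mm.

The bookshelf's min-x is at 506; the table's min-x is 0; gap = 506 mm.

A is a table. B is a stool. C is a bookshelf. Four stools sit around the table at the −y, +y, −x, +x sides. The bookshelf is on top of the table, centred. The gap from the bookshelf to the table's −x edge is 506 mm.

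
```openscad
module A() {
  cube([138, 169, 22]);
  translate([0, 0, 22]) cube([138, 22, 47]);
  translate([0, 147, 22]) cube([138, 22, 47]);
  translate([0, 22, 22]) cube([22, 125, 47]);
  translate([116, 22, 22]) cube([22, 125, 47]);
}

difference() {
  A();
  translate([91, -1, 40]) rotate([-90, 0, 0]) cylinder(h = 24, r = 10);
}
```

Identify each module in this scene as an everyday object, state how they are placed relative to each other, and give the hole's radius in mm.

The subtracted cylinder has r = 10 mm.

A is an open box. The open box has a circular hole through its front wall. The hole's radius is 10 mm.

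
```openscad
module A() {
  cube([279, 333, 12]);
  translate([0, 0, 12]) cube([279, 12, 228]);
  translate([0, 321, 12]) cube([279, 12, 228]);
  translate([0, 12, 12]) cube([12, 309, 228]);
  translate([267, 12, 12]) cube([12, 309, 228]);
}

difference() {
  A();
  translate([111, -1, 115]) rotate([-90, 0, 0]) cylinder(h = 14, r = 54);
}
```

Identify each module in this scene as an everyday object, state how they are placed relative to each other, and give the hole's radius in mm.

The subtracted cylinder has r = 54 mm.

A is an open box. The open box has a circular hole through its front wall. The hole's radius is 54 mm.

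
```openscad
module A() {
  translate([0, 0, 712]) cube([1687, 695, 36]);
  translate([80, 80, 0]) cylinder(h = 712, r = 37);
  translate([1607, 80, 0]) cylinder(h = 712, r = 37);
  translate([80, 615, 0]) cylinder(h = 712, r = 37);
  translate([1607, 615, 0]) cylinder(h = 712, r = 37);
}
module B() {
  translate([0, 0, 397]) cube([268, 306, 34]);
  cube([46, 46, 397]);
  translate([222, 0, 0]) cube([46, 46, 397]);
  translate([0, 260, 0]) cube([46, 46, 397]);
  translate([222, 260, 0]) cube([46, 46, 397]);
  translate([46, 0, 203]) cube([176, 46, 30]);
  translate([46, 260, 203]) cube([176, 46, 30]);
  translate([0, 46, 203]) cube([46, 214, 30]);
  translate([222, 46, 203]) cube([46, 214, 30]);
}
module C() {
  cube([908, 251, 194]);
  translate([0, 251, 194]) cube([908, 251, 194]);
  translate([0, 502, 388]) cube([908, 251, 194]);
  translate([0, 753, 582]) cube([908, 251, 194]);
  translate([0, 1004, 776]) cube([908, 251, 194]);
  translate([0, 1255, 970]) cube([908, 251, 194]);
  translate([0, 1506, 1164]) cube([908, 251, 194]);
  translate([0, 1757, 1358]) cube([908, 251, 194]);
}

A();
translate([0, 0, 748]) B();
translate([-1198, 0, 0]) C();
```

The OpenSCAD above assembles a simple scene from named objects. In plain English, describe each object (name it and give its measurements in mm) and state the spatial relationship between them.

A is a table: top 1687 mm (x) × 695 mm (y), 36 mm thick, upper face at z = 748 mm, on four round legs of 74 mm diameter, each leg's bounding box inset 43 mm from the nearest pair of top edges, running from z = 0 to the bottom of the top.

B is a four-legged stool. The seat is a 268×306×34 mm slab whose top surface is at z = 431 mm; four square legs, each 46×46 mm in cross-section, run from the floor (z = 0) to the underside of the seat, each flush with a corner of the seat. Four stretchers, 46 mm wide and 30 mm tall, connect adjacent legs with their undersides at z = 203 mm, each running between the inner faces of the legs it joins and aligned with the legs' outer faces on the other axis.

C is a run of 8 identical solid stair steps. Each tread is 908×251 mm and each step block is 194 mm high. Step 1 rests on the floor; step k is offset from step 1 by (k−1)×251 mm in y and (k−1)×194 mm in z.

The stool is on top of the table. The staircase is on the floor beside the table on its −x side.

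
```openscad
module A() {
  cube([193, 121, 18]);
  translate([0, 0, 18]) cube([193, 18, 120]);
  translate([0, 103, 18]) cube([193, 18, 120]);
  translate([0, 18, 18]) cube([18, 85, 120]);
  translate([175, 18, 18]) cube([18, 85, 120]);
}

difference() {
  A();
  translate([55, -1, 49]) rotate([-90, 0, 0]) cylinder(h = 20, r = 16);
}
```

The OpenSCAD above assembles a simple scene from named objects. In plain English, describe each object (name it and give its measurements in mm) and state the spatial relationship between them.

A is an open-topped rectangular box: outside dimensions 193×121×138 mm, with a uniform wall and base thickness of 18 mm. The base is a full 193×121 slab on the floor; four walls sit on top of the base. The front and back walls (the −y and +y sides) span the full width; the two side walls fit between them.

The open box has a circular hole of radius 16 mm through its front wall, centred at (x = 55, z = 49).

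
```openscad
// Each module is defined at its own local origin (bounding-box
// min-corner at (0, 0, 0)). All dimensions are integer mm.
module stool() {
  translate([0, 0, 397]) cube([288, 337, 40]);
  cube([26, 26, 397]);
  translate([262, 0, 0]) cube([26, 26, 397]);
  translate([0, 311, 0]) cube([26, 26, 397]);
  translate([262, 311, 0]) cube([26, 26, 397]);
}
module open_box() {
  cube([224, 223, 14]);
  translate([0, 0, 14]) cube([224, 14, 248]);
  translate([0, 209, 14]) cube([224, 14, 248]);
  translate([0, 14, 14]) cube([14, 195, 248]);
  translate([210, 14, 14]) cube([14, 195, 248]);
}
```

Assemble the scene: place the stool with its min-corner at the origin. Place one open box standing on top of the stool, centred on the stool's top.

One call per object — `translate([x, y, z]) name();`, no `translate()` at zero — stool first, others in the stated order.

stool();
translate([32, 57, 437]) open_box();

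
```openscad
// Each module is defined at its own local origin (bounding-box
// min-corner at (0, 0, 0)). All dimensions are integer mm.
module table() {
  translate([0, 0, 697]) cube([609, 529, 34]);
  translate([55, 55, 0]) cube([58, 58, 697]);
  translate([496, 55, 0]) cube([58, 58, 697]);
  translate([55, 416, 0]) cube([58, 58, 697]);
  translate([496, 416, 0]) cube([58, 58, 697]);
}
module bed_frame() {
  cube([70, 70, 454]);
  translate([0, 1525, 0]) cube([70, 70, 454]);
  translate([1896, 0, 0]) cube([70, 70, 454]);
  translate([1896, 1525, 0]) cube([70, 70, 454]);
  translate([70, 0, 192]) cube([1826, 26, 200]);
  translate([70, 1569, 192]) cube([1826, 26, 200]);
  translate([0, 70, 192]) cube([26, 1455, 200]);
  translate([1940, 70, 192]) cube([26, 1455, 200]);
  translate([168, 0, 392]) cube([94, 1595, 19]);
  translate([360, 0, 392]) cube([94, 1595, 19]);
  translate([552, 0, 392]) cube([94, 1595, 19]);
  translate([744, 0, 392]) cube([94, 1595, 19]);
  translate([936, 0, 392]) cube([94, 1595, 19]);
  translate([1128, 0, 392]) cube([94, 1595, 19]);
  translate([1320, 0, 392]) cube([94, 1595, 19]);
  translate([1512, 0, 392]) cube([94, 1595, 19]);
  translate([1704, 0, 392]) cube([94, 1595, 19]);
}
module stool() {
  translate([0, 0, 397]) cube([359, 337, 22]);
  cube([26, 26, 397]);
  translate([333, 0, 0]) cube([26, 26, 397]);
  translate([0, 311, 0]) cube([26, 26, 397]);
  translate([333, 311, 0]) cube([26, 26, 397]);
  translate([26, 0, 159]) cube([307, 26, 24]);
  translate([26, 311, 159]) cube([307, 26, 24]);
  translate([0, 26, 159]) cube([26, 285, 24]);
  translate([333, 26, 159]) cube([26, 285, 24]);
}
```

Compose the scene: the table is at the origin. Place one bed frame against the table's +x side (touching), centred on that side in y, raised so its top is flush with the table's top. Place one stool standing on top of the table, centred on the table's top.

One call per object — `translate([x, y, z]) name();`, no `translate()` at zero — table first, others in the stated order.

table();
translate([609, -533, 277]) bed_frame();
translate([125, 96, 731]) stool();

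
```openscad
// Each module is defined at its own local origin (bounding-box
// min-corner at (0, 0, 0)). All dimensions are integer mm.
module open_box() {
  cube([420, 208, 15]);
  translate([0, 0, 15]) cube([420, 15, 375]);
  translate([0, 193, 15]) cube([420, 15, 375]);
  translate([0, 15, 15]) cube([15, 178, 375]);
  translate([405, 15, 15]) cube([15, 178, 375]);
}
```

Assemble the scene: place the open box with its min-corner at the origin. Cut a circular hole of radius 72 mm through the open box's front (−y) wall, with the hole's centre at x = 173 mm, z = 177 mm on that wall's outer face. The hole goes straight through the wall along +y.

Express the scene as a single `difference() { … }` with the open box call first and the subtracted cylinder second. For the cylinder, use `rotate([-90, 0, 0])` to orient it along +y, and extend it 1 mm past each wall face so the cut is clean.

difference() {
  open_box();
  translate([173, -1, 177]) rotate([-90, 0, 0]) cylinder(h = 17, r = 72);
}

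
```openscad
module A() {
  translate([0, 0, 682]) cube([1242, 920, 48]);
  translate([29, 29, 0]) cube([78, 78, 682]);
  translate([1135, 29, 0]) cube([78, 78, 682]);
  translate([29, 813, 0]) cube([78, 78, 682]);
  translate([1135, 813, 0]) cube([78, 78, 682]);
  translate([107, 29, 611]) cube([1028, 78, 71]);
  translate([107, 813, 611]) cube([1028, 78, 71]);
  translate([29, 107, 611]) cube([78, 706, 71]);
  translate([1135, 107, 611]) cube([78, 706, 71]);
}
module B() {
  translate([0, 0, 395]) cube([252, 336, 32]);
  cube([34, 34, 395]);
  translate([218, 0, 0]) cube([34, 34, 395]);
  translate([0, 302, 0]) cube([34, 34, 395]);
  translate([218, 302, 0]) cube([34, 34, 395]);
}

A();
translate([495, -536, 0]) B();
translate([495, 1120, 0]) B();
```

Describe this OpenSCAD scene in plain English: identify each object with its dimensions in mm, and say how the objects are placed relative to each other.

A is a table with a 1242×920 mm rectangular top, 48 mm thick, top surface at z = 730 mm, supported by four 78×78 mm square legs, each inset 29 mm from the nearest pair of top edges, running from the floor. Four apron rails, 78 mm thick and 71 mm tall, run between adjacent legs with their top edges flush with the underside of the top and their outer faces flush with the legs' outer faces.

B is a four-legged stool. The seat is a 252×336×32 mm slab whose top surface is at z = 427 mm; four square legs, each 34×34 mm in cross-section, run from the floor (z = 0) to the underside of the seat, each flush with a corner of the seat.

Two stools sit around the table at the −y, +y sides.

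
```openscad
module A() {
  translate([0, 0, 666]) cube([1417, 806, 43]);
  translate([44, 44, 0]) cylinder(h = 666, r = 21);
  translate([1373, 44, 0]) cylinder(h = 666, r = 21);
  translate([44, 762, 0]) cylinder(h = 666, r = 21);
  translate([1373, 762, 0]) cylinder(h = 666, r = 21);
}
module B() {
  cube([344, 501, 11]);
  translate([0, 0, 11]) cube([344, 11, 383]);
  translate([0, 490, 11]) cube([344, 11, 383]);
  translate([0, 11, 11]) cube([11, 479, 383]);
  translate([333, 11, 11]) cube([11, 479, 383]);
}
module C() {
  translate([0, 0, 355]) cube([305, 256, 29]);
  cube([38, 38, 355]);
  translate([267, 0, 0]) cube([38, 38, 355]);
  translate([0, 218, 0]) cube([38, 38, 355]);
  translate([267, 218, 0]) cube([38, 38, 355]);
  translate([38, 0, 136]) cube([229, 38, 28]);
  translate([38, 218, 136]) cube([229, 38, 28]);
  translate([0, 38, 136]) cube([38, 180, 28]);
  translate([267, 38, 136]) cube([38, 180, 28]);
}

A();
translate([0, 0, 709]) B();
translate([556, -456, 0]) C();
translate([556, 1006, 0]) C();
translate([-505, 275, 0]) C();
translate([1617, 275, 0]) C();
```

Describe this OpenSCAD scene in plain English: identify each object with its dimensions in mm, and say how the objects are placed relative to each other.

A is a table: top 1417 mm (x) × 806 mm (y), 43 mm thick, upper face at z = 709 mm, on four round legs of 42 mm diameter, each leg's bounding box inset 23 mm from the nearest pair of top edges, running from z = 0 to the bottom of the top.

B is an open storage box with external size 344×501×394 mm and wall thickness 11 mm (the base is also 11 mm thick). The base covers the whole footprint; the four walls stand on the base, with the y-facing walls full-width and the x-facing walls fitting between their inner faces.

C is a four-legged stool. The seat is 305×256 mm, 29 mm thick, top at z = 384 mm. It stands on four square legs, each 38×38 mm in cross-section, from z = 0 to the seat underside, each flush with a corner of the seat. Four stretchers, 38 mm wide and 28 mm tall, connect adjacent legs with their undersides at z = 136 mm, each running between the inner faces of the legs it joins and aligned with the legs' outer faces on the other axis.

The open box is on top of the table. Four stools sit around the table at the −y, +y, −x, +x sides.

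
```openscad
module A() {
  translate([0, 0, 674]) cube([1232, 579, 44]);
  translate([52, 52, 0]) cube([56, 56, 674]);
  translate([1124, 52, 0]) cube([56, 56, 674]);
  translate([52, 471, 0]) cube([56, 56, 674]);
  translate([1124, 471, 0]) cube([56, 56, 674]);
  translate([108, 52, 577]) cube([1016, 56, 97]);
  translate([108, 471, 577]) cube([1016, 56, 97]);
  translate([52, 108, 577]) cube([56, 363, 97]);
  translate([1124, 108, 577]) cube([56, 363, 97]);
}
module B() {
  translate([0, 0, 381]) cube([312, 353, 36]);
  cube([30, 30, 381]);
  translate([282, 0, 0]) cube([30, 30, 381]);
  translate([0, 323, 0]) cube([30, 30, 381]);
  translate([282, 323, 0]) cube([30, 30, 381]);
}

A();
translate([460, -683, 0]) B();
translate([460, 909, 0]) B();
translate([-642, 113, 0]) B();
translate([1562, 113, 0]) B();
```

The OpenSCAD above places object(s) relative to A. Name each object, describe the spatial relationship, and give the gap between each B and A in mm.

A is a table. B is a stool. Four stools sit around the table at the −y, +y, −x, +x sides. The gap between each stool and the table is 330 mm.

Each stool's nearest face is 330 mm from the table's bounding box.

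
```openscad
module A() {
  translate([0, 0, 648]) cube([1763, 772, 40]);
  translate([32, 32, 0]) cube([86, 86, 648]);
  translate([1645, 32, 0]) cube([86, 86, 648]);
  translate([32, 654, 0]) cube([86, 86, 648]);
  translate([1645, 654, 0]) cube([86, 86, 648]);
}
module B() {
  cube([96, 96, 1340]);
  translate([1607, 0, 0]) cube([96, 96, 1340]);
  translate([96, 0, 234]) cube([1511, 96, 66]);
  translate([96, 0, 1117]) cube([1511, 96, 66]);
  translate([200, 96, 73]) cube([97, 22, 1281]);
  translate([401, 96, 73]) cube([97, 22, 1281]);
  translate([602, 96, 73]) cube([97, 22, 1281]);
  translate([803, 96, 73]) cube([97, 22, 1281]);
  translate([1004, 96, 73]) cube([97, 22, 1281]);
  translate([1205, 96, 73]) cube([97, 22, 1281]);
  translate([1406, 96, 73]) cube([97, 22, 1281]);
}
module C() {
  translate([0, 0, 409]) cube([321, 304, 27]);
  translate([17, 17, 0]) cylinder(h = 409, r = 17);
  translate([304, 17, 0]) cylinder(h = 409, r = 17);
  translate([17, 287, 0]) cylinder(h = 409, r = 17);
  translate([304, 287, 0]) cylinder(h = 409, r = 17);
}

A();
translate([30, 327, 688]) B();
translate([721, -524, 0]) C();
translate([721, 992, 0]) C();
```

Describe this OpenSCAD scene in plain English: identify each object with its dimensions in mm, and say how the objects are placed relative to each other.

A is a table with a 1763×772 mm rectangular top, 40 mm thick, top surface at z = 688 mm, supported by four 86×86 mm square legs, each inset 32 mm from the nearest pair of top edges, running from the floor.

B is a fence section. Two 96×96 mm posts, 1340 mm tall, stand on the floor with a clear span of 1511 mm between their inner faces. Two horizontal rails of 96×66 mm section span the gap between the posts with their undersides at z = 234 mm and z = 1117 mm, flush with the posts' −y face. 7 pickets, each 97 mm wide, 22 mm thick and 1281 mm tall, are fixed to the +y face of the rails with their bottoms at z = 73 mm, evenly spaced across the span with equal gaps (rounded down to the nearest mm) at the −x end and between each pair — any rounding remainder accumulates at the +x end.

C is a simple wooden stool: a rectangular seat 321 mm (x) by 304 mm (y), 27 mm thick, top face at z = 436 mm, on four round legs, each 34 mm in diameter. The legs rest on z = 0, each leg's axis is inset half a diameter from the nearest pair of seat edges (so the leg's bounding box is flush with the corner).

The fence section is on top of the table, centred. Two stools sit around the table at the −y, +y sides.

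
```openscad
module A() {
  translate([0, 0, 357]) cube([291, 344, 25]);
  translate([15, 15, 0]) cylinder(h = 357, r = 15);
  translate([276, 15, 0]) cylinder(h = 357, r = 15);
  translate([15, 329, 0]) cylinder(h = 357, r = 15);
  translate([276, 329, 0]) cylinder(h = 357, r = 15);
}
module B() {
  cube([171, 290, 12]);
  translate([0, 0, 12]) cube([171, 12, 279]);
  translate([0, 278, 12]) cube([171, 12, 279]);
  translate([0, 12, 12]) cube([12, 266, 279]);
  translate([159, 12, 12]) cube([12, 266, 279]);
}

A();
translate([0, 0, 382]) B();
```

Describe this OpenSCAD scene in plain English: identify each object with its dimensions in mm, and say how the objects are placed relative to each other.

A is a simple wooden stool: a rectangular seat 291 mm (x) by 344 mm (y), 25 mm thick, top face at z = 382 mm, on four round legs, each 30 mm in diameter. The legs rest on z = 0, each leg's axis is inset half a diameter from the nearest pair of seat edges (so the leg's bounding box is flush with the corner).

B is an open storage box with external size 171×290×291 mm and wall thickness 12 mm (the base is also 12 mm thick). The base covers the whole footprint; the four walls stand on the base, with the y-facing walls full-width and the x-facing walls fitting between their inner faces.

The open box is on top of the stool.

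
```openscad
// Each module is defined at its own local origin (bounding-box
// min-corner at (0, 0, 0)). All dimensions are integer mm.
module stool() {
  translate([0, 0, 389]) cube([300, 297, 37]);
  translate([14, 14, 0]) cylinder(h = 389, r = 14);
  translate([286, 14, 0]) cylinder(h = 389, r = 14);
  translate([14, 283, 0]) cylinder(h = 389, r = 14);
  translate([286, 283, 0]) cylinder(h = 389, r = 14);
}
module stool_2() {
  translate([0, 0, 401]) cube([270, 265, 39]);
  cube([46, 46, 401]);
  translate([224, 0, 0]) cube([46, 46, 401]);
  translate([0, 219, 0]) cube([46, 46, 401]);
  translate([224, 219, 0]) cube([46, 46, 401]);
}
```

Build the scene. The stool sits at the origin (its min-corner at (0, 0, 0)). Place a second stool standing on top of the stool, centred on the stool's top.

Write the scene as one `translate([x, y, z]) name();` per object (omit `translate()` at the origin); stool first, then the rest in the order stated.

stool();
translate([15, 16, 426]) stool_2();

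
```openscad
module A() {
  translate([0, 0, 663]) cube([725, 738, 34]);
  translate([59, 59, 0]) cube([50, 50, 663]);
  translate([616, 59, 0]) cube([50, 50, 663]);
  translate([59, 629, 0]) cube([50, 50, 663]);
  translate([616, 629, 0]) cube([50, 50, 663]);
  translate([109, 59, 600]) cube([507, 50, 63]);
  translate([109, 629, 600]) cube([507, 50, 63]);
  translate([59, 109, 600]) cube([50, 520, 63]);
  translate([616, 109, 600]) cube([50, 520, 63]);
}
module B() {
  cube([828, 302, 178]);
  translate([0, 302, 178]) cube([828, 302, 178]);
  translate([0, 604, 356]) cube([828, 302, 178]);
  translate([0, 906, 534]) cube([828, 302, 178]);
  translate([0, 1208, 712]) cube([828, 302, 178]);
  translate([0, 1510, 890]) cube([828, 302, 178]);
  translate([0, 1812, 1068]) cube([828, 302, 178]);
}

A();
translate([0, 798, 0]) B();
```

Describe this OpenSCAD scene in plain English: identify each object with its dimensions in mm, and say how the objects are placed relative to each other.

A is a table with a 725×738 mm rectangular top, 34 mm thick, top surface at z = 697 mm, supported by four 50×50 mm square legs, each inset 59 mm from the nearest pair of top edges, running from the floor. Four apron rails, 50 mm thick and 63 mm tall, run between adjacent legs with their top edges flush with the underside of the top and their outer faces flush with the legs' outer faces.

B is a straight staircase of 7 solid steps. Each step is 828 mm wide (x), 302 mm deep (y, the going) and 178 mm tall (the rise). The first step rests on the floor; each subsequent step sits one going further in +y and one rise higher in +z, directly behind and above the previous step with no overlap.

The staircase is on the floor beside the table on its +y side.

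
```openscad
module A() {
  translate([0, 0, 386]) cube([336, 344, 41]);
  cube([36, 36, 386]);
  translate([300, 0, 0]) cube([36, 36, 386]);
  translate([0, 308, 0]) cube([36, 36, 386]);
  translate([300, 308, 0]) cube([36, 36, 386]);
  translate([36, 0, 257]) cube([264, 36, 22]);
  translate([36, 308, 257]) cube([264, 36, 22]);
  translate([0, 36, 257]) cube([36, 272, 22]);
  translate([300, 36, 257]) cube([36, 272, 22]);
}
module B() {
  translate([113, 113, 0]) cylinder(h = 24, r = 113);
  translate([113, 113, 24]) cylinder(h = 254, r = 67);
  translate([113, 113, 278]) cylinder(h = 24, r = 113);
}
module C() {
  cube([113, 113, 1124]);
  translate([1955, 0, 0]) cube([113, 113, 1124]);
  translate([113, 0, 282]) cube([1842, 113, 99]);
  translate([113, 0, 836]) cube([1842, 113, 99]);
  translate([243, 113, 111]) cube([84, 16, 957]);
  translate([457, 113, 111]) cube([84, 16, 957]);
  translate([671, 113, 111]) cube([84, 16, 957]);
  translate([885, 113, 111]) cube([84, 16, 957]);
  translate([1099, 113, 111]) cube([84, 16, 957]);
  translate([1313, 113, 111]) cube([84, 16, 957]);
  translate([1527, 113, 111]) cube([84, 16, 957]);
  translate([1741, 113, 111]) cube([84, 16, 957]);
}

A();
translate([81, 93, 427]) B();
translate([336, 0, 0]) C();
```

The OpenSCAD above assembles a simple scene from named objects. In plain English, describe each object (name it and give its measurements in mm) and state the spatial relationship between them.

A is a simple wooden stool: a rectangular seat 336 mm (x) by 344 mm (y), 41 mm thick, top face at z = 427 mm, on four square legs, each 36×36 mm in cross-section. The legs rest on z = 0, each flush with a corner of the seat. Four stretchers, 36 mm wide and 22 mm tall, connect adjacent legs with their undersides at z = 257 mm, each running between the inner faces of the legs it joins and aligned with the legs' outer faces on the other axis.

B is a spool: two coaxial disc flanges of radius 113 mm and thickness 24 mm, joined by a core cylinder of radius 67 mm and height 254 mm. The lower flange rests on z = 0 and the three cylinders share a vertical axis.

C is a fence section. Two 113×113 mm posts, 1124 mm tall, stand on the floor with a clear span of 1842 mm between their inner faces. Two horizontal rails of 113×99 mm section span the gap between the posts with their undersides at z = 282 mm and z = 836 mm, flush with the posts' −y face. 8 pickets, each 84 mm wide, 16 mm thick and 957 mm tall, are fixed to the +y face of the rails with their bottoms at z = 111 mm, evenly spaced across the span with equal gaps (rounded down to the nearest mm) at the −x end and between each pair — any rounding remainder accumulates at the +x end.

The spool is on top of the stool. The fence section is against the stool's +x side, with their −y faces flush.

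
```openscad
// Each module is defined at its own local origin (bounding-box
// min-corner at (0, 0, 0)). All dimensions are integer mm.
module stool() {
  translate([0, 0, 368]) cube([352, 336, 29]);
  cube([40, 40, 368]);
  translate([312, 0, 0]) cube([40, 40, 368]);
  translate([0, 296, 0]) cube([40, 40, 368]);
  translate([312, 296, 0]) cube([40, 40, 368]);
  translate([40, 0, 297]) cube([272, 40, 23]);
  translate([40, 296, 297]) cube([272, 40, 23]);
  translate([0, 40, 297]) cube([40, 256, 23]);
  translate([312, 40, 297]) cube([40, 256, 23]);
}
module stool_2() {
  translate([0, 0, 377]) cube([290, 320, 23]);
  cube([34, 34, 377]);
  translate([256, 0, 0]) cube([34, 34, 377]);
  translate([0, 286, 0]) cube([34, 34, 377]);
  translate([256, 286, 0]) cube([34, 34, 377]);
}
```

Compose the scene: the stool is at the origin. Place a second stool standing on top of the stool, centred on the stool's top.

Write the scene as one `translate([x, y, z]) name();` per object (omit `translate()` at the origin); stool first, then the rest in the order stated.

stool();
translate([31, 8, 397]) stool_2();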